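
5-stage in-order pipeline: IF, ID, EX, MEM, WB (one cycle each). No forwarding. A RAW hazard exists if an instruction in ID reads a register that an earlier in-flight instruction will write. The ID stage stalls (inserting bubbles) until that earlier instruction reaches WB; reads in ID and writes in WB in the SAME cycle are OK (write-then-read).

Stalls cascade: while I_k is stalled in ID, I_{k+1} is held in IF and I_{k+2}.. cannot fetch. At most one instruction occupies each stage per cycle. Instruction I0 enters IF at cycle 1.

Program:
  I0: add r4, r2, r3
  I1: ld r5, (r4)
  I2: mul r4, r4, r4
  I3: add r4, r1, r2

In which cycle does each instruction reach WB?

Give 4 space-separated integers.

I0 add r4 <- r2,r3: IF@1 ID@2 stall=0 (-) EX@3 MEM@4 WB@5
I1 ld r5 <- r4: IF@2 ID@3 stall=2 (RAW on I0.r4 (WB@5)) EX@6 MEM@7 WB@8
I2 mul r4 <- r4,r4: IF@3 ID@6 stall=0 (-) EX@7 MEM@8 WB@9
I3 add r4 <- r1,r2: IF@6 ID@7 stall=0 (-) EX@8 MEM@9 WB@10

Answer: 5 8 9 10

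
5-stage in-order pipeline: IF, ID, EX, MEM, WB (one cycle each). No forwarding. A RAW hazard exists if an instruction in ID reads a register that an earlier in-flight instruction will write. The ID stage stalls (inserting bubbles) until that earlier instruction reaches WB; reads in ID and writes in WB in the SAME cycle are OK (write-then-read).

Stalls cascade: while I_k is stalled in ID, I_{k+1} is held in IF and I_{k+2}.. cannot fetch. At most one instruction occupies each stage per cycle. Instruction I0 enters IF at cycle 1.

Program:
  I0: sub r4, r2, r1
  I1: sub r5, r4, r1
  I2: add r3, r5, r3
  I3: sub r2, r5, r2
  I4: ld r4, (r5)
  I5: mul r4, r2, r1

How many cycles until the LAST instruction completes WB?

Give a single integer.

I0 sub r4 <- r2,r1: IF@1 ID@2 stall=0 (-) EX@3 MEM@4 WB@5
I1 sub r5 <- r4,r1: IF@2 ID@3 stall=2 (RAW on I0.r4 (WB@5)) EX@6 MEM@7 WB@8
I2 add r3 <- r5,r3: IF@3 ID@6 stall=2 (RAW on I1.r5 (WB@8)) EX@9 MEM@10 WB@11
I3 sub r2 <- r5,r2: IF@6 ID@9 stall=0 (-) EX@10 MEM@11 WB@12
I4 ld r4 <- r5: IF@9 ID@10 stall=0 (-) EX@11 MEM@12 WB@13
I5 mul r4 <- r2,r1: IF@10 ID@11 stall=1 (RAW on I3.r2 (WB@12)) EX@13 MEM@14 WB@15

Answer: 15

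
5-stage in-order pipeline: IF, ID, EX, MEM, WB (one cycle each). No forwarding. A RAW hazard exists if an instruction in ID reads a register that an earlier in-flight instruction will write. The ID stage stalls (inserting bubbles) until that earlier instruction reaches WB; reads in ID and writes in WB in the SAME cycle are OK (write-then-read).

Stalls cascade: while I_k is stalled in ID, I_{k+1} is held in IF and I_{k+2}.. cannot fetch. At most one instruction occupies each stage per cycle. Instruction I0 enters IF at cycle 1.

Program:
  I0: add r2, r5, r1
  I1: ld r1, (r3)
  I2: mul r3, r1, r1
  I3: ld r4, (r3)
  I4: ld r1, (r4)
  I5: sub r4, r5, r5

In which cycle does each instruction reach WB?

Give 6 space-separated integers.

I0 add r2 <- r5,r1: IF@1 ID@2 stall=0 (-) EX@3 MEM@4 WB@5
I1 ld r1 <- r3: IF@2 ID@3 stall=0 (-) EX@4 MEM@5 WB@6
I2 mul r3 <- r1,r1: IF@3 ID@4 stall=2 (RAW on I1.r1 (WB@6)) EX@7 MEM@8 WB@9
I3 ld r4 <- r3: IF@4 ID@7 stall=2 (RAW on I2.r3 (WB@9)) EX@10 MEM@11 WB@12
I4 ld r1 <- r4: IF@7 ID@10 stall=2 (RAW on I3.r4 (WB@12)) EX@13 MEM@14 WB@15
I5 sub r4 <- r5,r5: IF@10 ID@13 stall=0 (-) EX@14 MEM@15 WB@16

Answer: 5 6 9 12 15 16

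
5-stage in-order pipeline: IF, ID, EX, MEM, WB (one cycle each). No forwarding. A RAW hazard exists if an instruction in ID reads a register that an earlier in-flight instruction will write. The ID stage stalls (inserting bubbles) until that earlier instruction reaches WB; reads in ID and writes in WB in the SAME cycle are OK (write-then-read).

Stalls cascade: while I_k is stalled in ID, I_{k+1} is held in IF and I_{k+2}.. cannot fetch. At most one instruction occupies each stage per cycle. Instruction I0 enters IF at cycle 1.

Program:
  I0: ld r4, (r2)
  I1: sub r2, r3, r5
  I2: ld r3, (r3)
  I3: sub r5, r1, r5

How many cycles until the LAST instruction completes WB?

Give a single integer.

I0 ld r4 <- r2: IF@1 ID@2 stall=0 (-) EX@3 MEM@4 WB@5
I1 sub r2 <- r3,r5: IF@2 ID@3 stall=0 (-) EX@4 MEM@5 WB@6
I2 ld r3 <- r3: IF@3 ID@4 stall=0 (-) EX@5 MEM@6 WB@7
I3 sub r5 <- r1,r5: IF@4 ID@5 stall=0 (-) EX@6 MEM@7 WB@8

Answer: 8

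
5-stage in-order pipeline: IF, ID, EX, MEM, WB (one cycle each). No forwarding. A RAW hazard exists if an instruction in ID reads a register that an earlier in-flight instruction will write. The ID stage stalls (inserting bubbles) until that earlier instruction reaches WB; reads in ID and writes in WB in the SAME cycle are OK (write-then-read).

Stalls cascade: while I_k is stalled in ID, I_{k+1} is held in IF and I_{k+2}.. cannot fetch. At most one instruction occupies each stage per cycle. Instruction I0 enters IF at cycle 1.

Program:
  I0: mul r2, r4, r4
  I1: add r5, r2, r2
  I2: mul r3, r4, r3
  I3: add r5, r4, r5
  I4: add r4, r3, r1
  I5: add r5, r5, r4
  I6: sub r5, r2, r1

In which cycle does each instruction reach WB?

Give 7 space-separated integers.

I0 mul r2 <- r4,r4: IF@1 ID@2 stall=0 (-) EX@3 MEM@4 WB@5
I1 add r5 <- r2,r2: IF@2 ID@3 stall=2 (RAW on I0.r2 (WB@5)) EX@6 MEM@7 WB@8
I2 mul r3 <- r4,r3: IF@3 ID@6 stall=0 (-) EX@7 MEM@8 WB@9
I3 add r5 <- r4,r5: IF@6 ID@7 stall=1 (RAW on I1.r5 (WB@8)) EX@9 MEM@10 WB@11
I4 add r4 <- r3,r1: IF@7 ID@9 stall=0 (-) EX@10 MEM@11 WB@12
I5 add r5 <- r5,r4: IF@9 ID@10 stall=2 (RAW on I4.r4 (WB@12)) EX@13 MEM@14 WB@15
I6 sub r5 <- r2,r1: IF@10 ID@13 stall=0 (-) EX@14 MEM@15 WB@16

Answer: 5 8 9 11 12 15 16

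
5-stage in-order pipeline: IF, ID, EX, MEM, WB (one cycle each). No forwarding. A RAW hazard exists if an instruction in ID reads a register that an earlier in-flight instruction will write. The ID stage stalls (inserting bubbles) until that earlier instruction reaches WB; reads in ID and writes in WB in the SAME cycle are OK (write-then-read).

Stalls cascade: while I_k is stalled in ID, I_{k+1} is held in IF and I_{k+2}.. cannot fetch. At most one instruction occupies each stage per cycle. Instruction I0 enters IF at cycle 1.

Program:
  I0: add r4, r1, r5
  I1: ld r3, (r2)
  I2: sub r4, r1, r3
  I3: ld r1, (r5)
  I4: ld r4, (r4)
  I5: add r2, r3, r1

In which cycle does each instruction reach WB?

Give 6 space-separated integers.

Answer: 5 6 9 10 12 13

Derivation:
I0 add r4 <- r1,r5: IF@1 ID@2 stall=0 (-) EX@3 MEM@4 WB@5
I1 ld r3 <- r2: IF@2 ID@3 stall=0 (-) EX@4 MEM@5 WB@6
I2 sub r4 <- r1,r3: IF@3 ID@4 stall=2 (RAW on I1.r3 (WB@6)) EX@7 MEM@8 WB@9
I3 ld r1 <- r5: IF@4 ID@7 stall=0 (-) EX@8 MEM@9 WB@10
I4 ld r4 <- r4: IF@7 ID@8 stall=1 (RAW on I2.r4 (WB@9)) EX@10 MEM@11 WB@12
I5 add r2 <- r3,r1: IF@8 ID@10 stall=0 (-) EX@11 MEM@12 WB@13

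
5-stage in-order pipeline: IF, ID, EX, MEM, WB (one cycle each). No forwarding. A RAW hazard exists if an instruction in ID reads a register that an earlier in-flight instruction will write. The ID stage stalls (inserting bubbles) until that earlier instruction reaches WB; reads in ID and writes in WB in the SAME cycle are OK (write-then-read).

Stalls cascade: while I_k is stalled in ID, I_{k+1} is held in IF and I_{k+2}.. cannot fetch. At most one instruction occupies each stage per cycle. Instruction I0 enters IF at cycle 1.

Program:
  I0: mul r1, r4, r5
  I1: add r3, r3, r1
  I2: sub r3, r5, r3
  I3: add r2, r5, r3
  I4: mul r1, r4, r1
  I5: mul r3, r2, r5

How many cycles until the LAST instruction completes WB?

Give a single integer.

I0 mul r1 <- r4,r5: IF@1 ID@2 stall=0 (-) EX@3 MEM@4 WB@5
I1 add r3 <- r3,r1: IF@2 ID@3 stall=2 (RAW on I0.r1 (WB@5)) EX@6 MEM@7 WB@8
I2 sub r3 <- r5,r3: IF@3 ID@6 stall=2 (RAW on I1.r3 (WB@8)) EX@9 MEM@10 WB@11
I3 add r2 <- r5,r3: IF@6 ID@9 stall=2 (RAW on I2.r3 (WB@11)) EX@12 MEM@13 WB@14
I4 mul r1 <- r4,r1: IF@9 ID@12 stall=0 (-) EX@13 MEM@14 WB@15
I5 mul r3 <- r2,r5: IF@12 ID@13 stall=1 (RAW on I3.r2 (WB@14)) EX@15 MEM@16 WB@17

Answer: 17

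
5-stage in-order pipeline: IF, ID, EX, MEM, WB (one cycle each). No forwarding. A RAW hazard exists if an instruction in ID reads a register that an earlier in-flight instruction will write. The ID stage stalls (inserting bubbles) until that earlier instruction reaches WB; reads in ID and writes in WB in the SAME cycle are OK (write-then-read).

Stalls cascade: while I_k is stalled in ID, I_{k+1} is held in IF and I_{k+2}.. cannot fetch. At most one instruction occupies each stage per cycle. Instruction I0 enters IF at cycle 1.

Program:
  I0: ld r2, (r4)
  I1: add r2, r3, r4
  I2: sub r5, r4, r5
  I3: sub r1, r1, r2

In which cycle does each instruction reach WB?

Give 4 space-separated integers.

Answer: 5 6 7 9

Derivation:
I0 ld r2 <- r4: IF@1 ID@2 stall=0 (-) EX@3 MEM@4 WB@5
I1 add r2 <- r3,r4: IF@2 ID@3 stall=0 (-) EX@4 MEM@5 WB@6
I2 sub r5 <- r4,r5: IF@3 ID@4 stall=0 (-) EX@5 MEM@6 WB@7
I3 sub r1 <- r1,r2: IF@4 ID@5 stall=1 (RAW on I1.r2 (WB@6)) EX@7 MEM@8 WB@9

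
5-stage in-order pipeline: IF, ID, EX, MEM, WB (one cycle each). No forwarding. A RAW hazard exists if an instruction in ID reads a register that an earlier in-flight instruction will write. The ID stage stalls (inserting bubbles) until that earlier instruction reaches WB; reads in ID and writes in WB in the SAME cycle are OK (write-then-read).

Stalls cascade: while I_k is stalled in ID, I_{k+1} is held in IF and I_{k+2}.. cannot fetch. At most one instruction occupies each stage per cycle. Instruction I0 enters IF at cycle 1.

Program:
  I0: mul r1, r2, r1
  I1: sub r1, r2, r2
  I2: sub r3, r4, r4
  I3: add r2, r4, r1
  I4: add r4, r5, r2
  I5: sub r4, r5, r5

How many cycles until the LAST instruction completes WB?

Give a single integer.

Answer: 13

Derivation:
I0 mul r1 <- r2,r1: IF@1 ID@2 stall=0 (-) EX@3 MEM@4 WB@5
I1 sub r1 <- r2,r2: IF@2 ID@3 stall=0 (-) EX@4 MEM@5 WB@6
I2 sub r3 <- r4,r4: IF@3 ID@4 stall=0 (-) EX@5 MEM@6 WB@7
I3 add r2 <- r4,r1: IF@4 ID@5 stall=1 (RAW on I1.r1 (WB@6)) EX@7 MEM@8 WB@9
I4 add r4 <- r5,r2: IF@5 ID@7 stall=2 (RAW on I3.r2 (WB@9)) EX@10 MEM@11 WB@12
I5 sub r4 <- r5,r5: IF@7 ID@10 stall=0 (-) EX@11 MEM@12 WB@13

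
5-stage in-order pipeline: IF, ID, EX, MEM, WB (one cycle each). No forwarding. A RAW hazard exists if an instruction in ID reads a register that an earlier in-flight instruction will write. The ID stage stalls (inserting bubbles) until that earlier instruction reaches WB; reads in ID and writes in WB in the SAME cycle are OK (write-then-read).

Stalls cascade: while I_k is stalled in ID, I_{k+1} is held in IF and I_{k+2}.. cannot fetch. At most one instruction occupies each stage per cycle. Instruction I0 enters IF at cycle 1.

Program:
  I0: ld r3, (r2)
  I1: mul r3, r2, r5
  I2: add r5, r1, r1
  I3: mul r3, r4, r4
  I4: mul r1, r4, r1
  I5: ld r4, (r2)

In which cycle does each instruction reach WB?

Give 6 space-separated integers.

Answer: 5 6 7 8 9 10

Derivation:
I0 ld r3 <- r2: IF@1 ID@2 stall=0 (-) EX@3 MEM@4 WB@5
I1 mul r3 <- r2,r5: IF@2 ID@3 stall=0 (-) EX@4 MEM@5 WB@6
I2 add r5 <- r1,r1: IF@3 ID@4 stall=0 (-) EX@5 MEM@6 WB@7
I3 mul r3 <- r4,r4: IF@4 ID@5 stall=0 (-) EX@6 MEM@7 WB@8
I4 mul r1 <- r4,r1: IF@5 ID@6 stall=0 (-) EX@7 MEM@8 WB@9
I5 ld r4 <- r2: IF@6 ID@7 stall=0 (-) EX@8 MEM@9 WB@10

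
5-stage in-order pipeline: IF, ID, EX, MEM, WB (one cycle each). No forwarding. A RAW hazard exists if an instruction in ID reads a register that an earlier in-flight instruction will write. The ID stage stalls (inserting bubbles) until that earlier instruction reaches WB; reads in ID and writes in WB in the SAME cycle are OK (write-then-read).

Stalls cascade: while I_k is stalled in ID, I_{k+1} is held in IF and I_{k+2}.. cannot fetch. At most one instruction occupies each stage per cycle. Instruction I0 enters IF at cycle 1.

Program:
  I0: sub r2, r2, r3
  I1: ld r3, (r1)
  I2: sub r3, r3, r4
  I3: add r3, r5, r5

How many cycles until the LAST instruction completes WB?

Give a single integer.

I0 sub r2 <- r2,r3: IF@1 ID@2 stall=0 (-) EX@3 MEM@4 WB@5
I1 ld r3 <- r1: IF@2 ID@3 stall=0 (-) EX@4 MEM@5 WB@6
I2 sub r3 <- r3,r4: IF@3 ID@4 stall=2 (RAW on I1.r3 (WB@6)) EX@7 MEM@8 WB@9
I3 add r3 <- r5,r5: IF@4 ID@7 stall=0 (-) EX@8 MEM@9 WB@10

Answer: 10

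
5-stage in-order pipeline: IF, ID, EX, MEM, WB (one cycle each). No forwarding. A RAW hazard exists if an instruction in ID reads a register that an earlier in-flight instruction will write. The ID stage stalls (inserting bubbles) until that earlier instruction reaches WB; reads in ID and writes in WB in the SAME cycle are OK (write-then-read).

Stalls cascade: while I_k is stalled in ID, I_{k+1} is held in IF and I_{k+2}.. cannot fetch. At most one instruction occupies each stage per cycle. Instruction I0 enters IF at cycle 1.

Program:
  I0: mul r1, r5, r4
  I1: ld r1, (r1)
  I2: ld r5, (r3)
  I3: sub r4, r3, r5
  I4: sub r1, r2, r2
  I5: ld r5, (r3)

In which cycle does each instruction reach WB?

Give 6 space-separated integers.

Answer: 5 8 9 12 13 14

Derivation:
I0 mul r1 <- r5,r4: IF@1 ID@2 stall=0 (-) EX@3 MEM@4 WB@5
I1 ld r1 <- r1: IF@2 ID@3 stall=2 (RAW on I0.r1 (WB@5)) EX@6 MEM@7 WB@8
I2 ld r5 <- r3: IF@3 ID@6 stall=0 (-) EX@7 MEM@8 WB@9
I3 sub r4 <- r3,r5: IF@6 ID@7 stall=2 (RAW on I2.r5 (WB@9)) EX@10 MEM@11 WB@12
I4 sub r1 <- r2,r2: IF@7 ID@10 stall=0 (-) EX@11 MEM@12 WB@13
I5 ld r5 <- r3: IF@10 ID@11 stall=0 (-) EX@12 MEM@13 WB@14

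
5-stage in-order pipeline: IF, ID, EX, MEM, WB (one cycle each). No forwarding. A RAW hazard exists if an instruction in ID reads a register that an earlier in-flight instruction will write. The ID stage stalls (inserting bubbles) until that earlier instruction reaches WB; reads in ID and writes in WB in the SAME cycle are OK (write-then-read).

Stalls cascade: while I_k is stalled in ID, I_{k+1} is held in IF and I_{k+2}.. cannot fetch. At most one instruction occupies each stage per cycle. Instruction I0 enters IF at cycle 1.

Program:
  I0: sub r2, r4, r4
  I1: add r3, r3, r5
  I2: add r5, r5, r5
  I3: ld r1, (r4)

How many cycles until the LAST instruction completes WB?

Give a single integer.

Answer: 8

Derivation:
I0 sub r2 <- r4,r4: IF@1 ID@2 stall=0 (-) EX@3 MEM@4 WB@5
I1 add r3 <- r3,r5: IF@2 ID@3 stall=0 (-) EX@4 MEM@5 WB@6
I2 add r5 <- r5,r5: IF@3 ID@4 stall=0 (-) EX@5 MEM@6 WB@7
I3 ld r1 <- r4: IF@4 ID@5 stall=0 (-) EX@6 MEM@7 WB@8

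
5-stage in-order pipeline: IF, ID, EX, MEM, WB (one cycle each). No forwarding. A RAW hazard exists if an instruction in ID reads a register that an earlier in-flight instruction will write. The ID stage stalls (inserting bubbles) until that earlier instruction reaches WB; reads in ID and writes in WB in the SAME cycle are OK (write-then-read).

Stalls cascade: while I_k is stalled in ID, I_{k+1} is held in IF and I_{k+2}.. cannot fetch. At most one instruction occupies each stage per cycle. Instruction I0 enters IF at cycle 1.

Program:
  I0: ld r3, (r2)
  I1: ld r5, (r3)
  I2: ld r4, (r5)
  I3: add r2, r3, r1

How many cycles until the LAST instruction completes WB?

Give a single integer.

Answer: 12

Derivation:
I0 ld r3 <- r2: IF@1 ID@2 stall=0 (-) EX@3 MEM@4 WB@5
I1 ld r5 <- r3: IF@2 ID@3 stall=2 (RAW on I0.r3 (WB@5)) EX@6 MEM@7 WB@8
I2 ld r4 <- r5: IF@3 ID@6 stall=2 (RAW on I1.r5 (WB@8)) EX@9 MEM@10 WB@11
I3 add r2 <- r3,r1: IF@6 ID@9 stall=0 (-) EX@10 MEM@11 WB@12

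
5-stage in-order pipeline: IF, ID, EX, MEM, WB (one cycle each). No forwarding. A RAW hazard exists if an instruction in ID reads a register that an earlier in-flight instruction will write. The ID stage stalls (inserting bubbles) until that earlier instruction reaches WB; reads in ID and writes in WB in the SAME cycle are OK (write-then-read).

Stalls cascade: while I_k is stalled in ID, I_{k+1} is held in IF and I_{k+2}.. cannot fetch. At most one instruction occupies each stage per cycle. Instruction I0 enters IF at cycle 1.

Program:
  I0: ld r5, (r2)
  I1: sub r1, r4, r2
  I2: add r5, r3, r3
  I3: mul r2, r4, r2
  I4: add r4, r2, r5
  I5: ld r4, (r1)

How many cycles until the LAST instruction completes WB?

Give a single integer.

Answer: 12

Derivation:
I0 ld r5 <- r2: IF@1 ID@2 stall=0 (-) EX@3 MEM@4 WB@5
I1 sub r1 <- r4,r2: IF@2 ID@3 stall=0 (-) EX@4 MEM@5 WB@6
I2 add r5 <- r3,r3: IF@3 ID@4 stall=0 (-) EX@5 MEM@6 WB@7
I3 mul r2 <- r4,r2: IF@4 ID@5 stall=0 (-) EX@6 MEM@7 WB@8
I4 add r4 <- r2,r5: IF@5 ID@6 stall=2 (RAW on I3.r2 (WB@8)) EX@9 MEM@10 WB@11
I5 ld r4 <- r1: IF@6 ID@9 stall=0 (-) EX@10 MEM@11 WB@12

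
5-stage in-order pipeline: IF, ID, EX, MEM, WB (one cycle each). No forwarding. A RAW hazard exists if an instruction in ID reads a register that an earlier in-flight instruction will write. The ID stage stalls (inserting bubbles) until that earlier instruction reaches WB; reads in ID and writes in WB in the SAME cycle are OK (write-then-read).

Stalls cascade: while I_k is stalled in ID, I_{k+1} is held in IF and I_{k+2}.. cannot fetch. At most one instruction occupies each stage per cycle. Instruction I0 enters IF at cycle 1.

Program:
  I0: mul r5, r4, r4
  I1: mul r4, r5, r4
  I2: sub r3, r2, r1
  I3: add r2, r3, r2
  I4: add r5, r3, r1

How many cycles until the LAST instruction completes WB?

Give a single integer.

Answer: 13

Derivation:
I0 mul r5 <- r4,r4: IF@1 ID@2 stall=0 (-) EX@3 MEM@4 WB@5
I1 mul r4 <- r5,r4: IF@2 ID@3 stall=2 (RAW on I0.r5 (WB@5)) EX@6 MEM@7 WB@8
I2 sub r3 <- r2,r1: IF@3 ID@6 stall=0 (-) EX@7 MEM@8 WB@9
I3 add r2 <- r3,r2: IF@6 ID@7 stall=2 (RAW on I2.r3 (WB@9)) EX@10 MEM@11 WB@12
I4 add r5 <- r3,r1: IF@7 ID@10 stall=0 (-) EX@11 MEM@12 WB@13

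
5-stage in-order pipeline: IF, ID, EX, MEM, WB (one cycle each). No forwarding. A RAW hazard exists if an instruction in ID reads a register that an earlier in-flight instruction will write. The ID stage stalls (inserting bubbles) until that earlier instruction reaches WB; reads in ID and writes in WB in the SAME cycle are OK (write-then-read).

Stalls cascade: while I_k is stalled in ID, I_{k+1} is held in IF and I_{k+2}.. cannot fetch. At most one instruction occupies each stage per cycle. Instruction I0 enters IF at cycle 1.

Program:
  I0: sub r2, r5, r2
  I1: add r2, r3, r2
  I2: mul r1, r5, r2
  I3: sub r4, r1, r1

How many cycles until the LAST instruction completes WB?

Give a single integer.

Answer: 14

Derivation:
I0 sub r2 <- r5,r2: IF@1 ID@2 stall=0 (-) EX@3 MEM@4 WB@5
I1 add r2 <- r3,r2: IF@2 ID@3 stall=2 (RAW on I0.r2 (WB@5)) EX@6 MEM@7 WB@8
I2 mul r1 <- r5,r2: IF@3 ID@6 stall=2 (RAW on I1.r2 (WB@8)) EX@9 MEM@10 WB@11
I3 sub r4 <- r1,r1: IF@6 ID@9 stall=2 (RAW on I2.r1 (WB@11)) EX@12 MEM@13 WB@14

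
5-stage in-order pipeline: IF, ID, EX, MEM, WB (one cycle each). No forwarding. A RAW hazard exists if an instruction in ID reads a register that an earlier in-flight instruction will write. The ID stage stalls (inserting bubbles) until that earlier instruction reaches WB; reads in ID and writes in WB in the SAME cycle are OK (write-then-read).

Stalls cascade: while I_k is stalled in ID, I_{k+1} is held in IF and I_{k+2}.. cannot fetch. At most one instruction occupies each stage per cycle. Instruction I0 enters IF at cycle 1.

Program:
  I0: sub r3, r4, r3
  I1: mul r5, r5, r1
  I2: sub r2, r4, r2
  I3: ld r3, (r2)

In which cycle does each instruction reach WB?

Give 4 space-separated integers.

I0 sub r3 <- r4,r3: IF@1 ID@2 stall=0 (-) EX@3 MEM@4 WB@5
I1 mul r5 <- r5,r1: IF@2 ID@3 stall=0 (-) EX@4 MEM@5 WB@6
I2 sub r2 <- r4,r2: IF@3 ID@4 stall=0 (-) EX@5 MEM@6 WB@7
I3 ld r3 <- r2: IF@4 ID@5 stall=2 (RAW on I2.r2 (WB@7)) EX@8 MEM@9 WB@10

Answer: 5 6 7 10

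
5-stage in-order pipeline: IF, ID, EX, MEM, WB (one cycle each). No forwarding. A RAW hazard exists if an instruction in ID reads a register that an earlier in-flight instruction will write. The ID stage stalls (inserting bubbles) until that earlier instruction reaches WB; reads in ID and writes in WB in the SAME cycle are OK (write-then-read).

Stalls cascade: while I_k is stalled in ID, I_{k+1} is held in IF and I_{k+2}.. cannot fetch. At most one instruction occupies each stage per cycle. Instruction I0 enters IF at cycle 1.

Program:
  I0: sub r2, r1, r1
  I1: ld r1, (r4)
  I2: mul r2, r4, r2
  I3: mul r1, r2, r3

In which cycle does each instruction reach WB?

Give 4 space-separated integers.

I0 sub r2 <- r1,r1: IF@1 ID@2 stall=0 (-) EX@3 MEM@4 WB@5
I1 ld r1 <- r4: IF@2 ID@3 stall=0 (-) EX@4 MEM@5 WB@6
I2 mul r2 <- r4,r2: IF@3 ID@4 stall=1 (RAW on I0.r2 (WB@5)) EX@6 MEM@7 WB@8
I3 mul r1 <- r2,r3: IF@4 ID@6 stall=2 (RAW on I2.r2 (WB@8)) EX@9 MEM@10 WB@11

Answer: 5 6 8 11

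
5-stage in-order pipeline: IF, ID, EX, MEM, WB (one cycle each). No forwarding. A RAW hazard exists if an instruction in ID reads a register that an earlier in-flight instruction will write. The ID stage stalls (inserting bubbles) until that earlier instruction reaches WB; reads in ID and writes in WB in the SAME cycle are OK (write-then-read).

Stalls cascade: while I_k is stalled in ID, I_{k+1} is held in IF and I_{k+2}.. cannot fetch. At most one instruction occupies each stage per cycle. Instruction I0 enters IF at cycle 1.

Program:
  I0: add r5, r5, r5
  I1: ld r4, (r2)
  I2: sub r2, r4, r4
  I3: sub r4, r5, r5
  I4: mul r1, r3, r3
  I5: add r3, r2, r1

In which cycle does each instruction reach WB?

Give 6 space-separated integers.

Answer: 5 6 9 10 11 14

Derivation:
I0 add r5 <- r5,r5: IF@1 ID@2 stall=0 (-) EX@3 MEM@4 WB@5
I1 ld r4 <- r2: IF@2 ID@3 stall=0 (-) EX@4 MEM@5 WB@6
I2 sub r2 <- r4,r4: IF@3 ID@4 stall=2 (RAW on I1.r4 (WB@6)) EX@7 MEM@8 WB@9
I3 sub r4 <- r5,r5: IF@4 ID@7 stall=0 (-) EX@8 MEM@9 WB@10
I4 mul r1 <- r3,r3: IF@7 ID@8 stall=0 (-) EX@9 MEM@10 WB@11
I5 add r3 <- r2,r1: IF@8 ID@9 stall=2 (RAW on I4.r1 (WB@11)) EX@12 MEM@13 WB@14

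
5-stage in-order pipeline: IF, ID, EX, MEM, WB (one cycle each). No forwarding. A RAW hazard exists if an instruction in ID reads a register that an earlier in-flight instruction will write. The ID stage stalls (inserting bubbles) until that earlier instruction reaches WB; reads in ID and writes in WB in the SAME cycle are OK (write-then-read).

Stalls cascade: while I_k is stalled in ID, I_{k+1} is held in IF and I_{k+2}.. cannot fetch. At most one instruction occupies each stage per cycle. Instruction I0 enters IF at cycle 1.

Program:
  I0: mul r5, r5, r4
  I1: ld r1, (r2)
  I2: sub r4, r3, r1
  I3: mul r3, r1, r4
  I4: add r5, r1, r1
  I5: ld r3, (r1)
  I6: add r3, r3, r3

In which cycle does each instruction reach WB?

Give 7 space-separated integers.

Answer: 5 6 9 12 13 14 17

Derivation:
I0 mul r5 <- r5,r4: IF@1 ID@2 stall=0 (-) EX@3 MEM@4 WB@5
I1 ld r1 <- r2: IF@2 ID@3 stall=0 (-) EX@4 MEM@5 WB@6
I2 sub r4 <- r3,r1: IF@3 ID@4 stall=2 (RAW on I1.r1 (WB@6)) EX@7 MEM@8 WB@9
I3 mul r3 <- r1,r4: IF@4 ID@7 stall=2 (RAW on I2.r4 (WB@9)) EX@10 MEM@11 WB@12
I4 add r5 <- r1,r1: IF@7 ID@10 stall=0 (-) EX@11 MEM@12 WB@13
I5 ld r3 <- r1: IF@10 ID@11 stall=0 (-) EX@12 MEM@13 WB@14
I6 add r3 <- r3,r3: IF@11 ID@12 stall=2 (RAW on I5.r3 (WB@14)) EX@15 MEM@16 WB@17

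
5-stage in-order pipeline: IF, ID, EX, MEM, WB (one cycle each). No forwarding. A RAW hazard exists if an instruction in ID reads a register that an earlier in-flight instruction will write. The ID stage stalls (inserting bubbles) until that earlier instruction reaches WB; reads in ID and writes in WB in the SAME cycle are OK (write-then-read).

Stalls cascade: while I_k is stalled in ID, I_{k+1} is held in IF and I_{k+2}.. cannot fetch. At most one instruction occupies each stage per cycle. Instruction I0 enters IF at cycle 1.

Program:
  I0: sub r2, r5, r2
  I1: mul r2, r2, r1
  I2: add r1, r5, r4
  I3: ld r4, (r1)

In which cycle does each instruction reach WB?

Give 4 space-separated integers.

Answer: 5 8 9 12

Derivation:
I0 sub r2 <- r5,r2: IF@1 ID@2 stall=0 (-) EX@3 MEM@4 WB@5
I1 mul r2 <- r2,r1: IF@2 ID@3 stall=2 (RAW on I0.r2 (WB@5)) EX@6 MEM@7 WB@8
I2 add r1 <- r5,r4: IF@3 ID@6 stall=0 (-) EX@7 MEM@8 WB@9
I3 ld r4 <- r1: IF@6 ID@7 stall=2 (RAW on I2.r1 (WB@9)) EX@10 MEM@11 WB@12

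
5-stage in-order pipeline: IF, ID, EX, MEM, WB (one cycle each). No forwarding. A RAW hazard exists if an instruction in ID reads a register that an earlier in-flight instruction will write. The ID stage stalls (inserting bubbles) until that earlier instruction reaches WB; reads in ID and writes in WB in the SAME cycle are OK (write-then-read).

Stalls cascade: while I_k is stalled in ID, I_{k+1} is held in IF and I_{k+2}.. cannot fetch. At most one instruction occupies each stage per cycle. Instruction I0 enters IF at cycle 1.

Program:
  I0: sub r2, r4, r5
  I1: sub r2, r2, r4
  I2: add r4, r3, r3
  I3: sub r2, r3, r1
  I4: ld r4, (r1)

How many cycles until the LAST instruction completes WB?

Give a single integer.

I0 sub r2 <- r4,r5: IF@1 ID@2 stall=0 (-) EX@3 MEM@4 WB@5
I1 sub r2 <- r2,r4: IF@2 ID@3 stall=2 (RAW on I0.r2 (WB@5)) EX@6 MEM@7 WB@8
I2 add r4 <- r3,r3: IF@3 ID@6 stall=0 (-) EX@7 MEM@8 WB@9
I3 sub r2 <- r3,r1: IF@6 ID@7 stall=0 (-) EX@8 MEM@9 WB@10
I4 ld r4 <- r1: IF@7 ID@8 stall=0 (-) EX@9 MEM@10 WB@11

Answer: 11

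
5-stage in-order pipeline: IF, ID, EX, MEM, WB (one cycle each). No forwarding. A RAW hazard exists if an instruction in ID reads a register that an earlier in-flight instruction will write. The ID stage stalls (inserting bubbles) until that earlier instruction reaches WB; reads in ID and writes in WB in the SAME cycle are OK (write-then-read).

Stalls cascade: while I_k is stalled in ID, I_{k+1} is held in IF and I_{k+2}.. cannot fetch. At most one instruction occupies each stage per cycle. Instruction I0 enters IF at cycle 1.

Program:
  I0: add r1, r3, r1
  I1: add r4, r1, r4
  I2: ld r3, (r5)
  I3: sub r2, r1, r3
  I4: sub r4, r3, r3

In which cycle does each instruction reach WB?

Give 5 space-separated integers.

I0 add r1 <- r3,r1: IF@1 ID@2 stall=0 (-) EX@3 MEM@4 WB@5
I1 add r4 <- r1,r4: IF@2 ID@3 stall=2 (RAW on I0.r1 (WB@5)) EX@6 MEM@7 WB@8
I2 ld r3 <- r5: IF@3 ID@6 stall=0 (-) EX@7 MEM@8 WB@9
I3 sub r2 <- r1,r3: IF@6 ID@7 stall=2 (RAW on I2.r3 (WB@9)) EX@10 MEM@11 WB@12
I4 sub r4 <- r3,r3: IF@7 ID@10 stall=0 (-) EX@11 MEM@12 WB@13

Answer: 5 8 9 12 13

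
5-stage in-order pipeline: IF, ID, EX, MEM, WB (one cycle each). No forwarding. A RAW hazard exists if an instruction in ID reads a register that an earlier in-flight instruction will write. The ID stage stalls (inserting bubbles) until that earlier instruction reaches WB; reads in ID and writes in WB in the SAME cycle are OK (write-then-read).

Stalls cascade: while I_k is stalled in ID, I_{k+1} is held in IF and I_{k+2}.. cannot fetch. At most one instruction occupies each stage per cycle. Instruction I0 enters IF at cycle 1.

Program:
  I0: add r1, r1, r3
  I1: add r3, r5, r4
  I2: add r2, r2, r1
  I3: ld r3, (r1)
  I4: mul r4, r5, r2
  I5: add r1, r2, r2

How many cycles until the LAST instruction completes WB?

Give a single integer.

I0 add r1 <- r1,r3: IF@1 ID@2 stall=0 (-) EX@3 MEM@4 WB@5
I1 add r3 <- r5,r4: IF@2 ID@3 stall=0 (-) EX@4 MEM@5 WB@6
I2 add r2 <- r2,r1: IF@3 ID@4 stall=1 (RAW on I0.r1 (WB@5)) EX@6 MEM@7 WB@8
I3 ld r3 <- r1: IF@4 ID@6 stall=0 (-) EX@7 MEM@8 WB@9
I4 mul r4 <- r5,r2: IF@6 ID@7 stall=1 (RAW on I2.r2 (WB@8)) EX@9 MEM@10 WB@11
I5 add r1 <- r2,r2: IF@7 ID@9 stall=0 (-) EX@10 MEM@11 WB@12

Answer: 12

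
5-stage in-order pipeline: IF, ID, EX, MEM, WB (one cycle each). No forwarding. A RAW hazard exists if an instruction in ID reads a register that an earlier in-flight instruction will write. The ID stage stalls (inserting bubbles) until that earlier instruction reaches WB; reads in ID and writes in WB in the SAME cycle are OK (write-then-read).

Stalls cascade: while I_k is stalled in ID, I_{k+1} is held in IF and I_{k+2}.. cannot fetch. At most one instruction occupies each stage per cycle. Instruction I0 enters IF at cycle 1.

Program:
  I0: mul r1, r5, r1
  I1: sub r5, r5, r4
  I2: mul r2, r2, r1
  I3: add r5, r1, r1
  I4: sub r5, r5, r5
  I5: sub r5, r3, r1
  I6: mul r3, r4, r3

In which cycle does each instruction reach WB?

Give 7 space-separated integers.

Answer: 5 6 8 9 12 13 14

Derivation:
I0 mul r1 <- r5,r1: IF@1 ID@2 stall=0 (-) EX@3 MEM@4 WB@5
I1 sub r5 <- r5,r4: IF@2 ID@3 stall=0 (-) EX@4 MEM@5 WB@6
I2 mul r2 <- r2,r1: IF@3 ID@4 stall=1 (RAW on I0.r1 (WB@5)) EX@6 MEM@7 WB@8
I3 add r5 <- r1,r1: IF@4 ID@6 stall=0 (-) EX@7 MEM@8 WB@9
I4 sub r5 <- r5,r5: IF@6 ID@7 stall=2 (RAW on I3.r5 (WB@9)) EX@10 MEM@11 WB@12
I5 sub r5 <- r3,r1: IF@7 ID@10 stall=0 (-) EX@11 MEM@12 WB@13
I6 mul r3 <- r4,r3: IF@10 ID@11 stall=0 (-) EX@12 MEM@13 WB@14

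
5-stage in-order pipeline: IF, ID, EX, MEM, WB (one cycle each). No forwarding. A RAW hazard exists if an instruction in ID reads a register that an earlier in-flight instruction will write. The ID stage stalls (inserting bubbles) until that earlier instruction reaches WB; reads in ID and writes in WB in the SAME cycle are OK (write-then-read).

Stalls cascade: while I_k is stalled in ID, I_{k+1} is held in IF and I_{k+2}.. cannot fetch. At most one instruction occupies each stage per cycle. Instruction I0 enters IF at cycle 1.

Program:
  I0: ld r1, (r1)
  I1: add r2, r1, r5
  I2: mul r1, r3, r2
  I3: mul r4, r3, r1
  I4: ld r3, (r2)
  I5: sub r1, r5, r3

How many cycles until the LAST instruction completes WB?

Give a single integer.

Answer: 18

Derivation:
I0 ld r1 <- r1: IF@1 ID@2 stall=0 (-) EX@3 MEM@4 WB@5
I1 add r2 <- r1,r5: IF@2 ID@3 stall=2 (RAW on I0.r1 (WB@5)) EX@6 MEM@7 WB@8
I2 mul r1 <- r3,r2: IF@3 ID@6 stall=2 (RAW on I1.r2 (WB@8)) EX@9 MEM@10 WB@11
I3 mul r4 <- r3,r1: IF@6 ID@9 stall=2 (RAW on I2.r1 (WB@11)) EX@12 MEM@13 WB@14
I4 ld r3 <- r2: IF@9 ID@12 stall=0 (-) EX@13 MEM@14 WB@15
I5 sub r1 <- r5,r3: IF@12 ID@13 stall=2 (RAW on I4.r3 (WB@15)) EX@16 MEM@17 WB@18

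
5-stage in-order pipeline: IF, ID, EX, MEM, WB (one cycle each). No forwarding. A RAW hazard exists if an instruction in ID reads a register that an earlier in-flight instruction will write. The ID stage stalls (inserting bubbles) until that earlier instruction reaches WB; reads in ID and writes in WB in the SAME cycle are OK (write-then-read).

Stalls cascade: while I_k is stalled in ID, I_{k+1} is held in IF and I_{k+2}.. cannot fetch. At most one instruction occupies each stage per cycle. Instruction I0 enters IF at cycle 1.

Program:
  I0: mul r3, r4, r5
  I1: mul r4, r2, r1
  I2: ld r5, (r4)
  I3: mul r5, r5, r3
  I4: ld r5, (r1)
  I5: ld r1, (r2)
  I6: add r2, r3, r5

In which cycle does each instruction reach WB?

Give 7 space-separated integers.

I0 mul r3 <- r4,r5: IF@1 ID@2 stall=0 (-) EX@3 MEM@4 WB@5
I1 mul r4 <- r2,r1: IF@2 ID@3 stall=0 (-) EX@4 MEM@5 WB@6
I2 ld r5 <- r4: IF@3 ID@4 stall=2 (RAW on I1.r4 (WB@6)) EX@7 MEM@8 WB@9
I3 mul r5 <- r5,r3: IF@4 ID@7 stall=2 (RAW on I2.r5 (WB@9)) EX@10 MEM@11 WB@12
I4 ld r5 <- r1: IF@7 ID@10 stall=0 (-) EX@11 MEM@12 WB@13
I5 ld r1 <- r2: IF@10 ID@11 stall=0 (-) EX@12 MEM@13 WB@14
I6 add r2 <- r3,r5: IF@11 ID@12 stall=1 (RAW on I4.r5 (WB@13)) EX@14 MEM@15 WB@16

Answer: 5 6 9 12 13 14 16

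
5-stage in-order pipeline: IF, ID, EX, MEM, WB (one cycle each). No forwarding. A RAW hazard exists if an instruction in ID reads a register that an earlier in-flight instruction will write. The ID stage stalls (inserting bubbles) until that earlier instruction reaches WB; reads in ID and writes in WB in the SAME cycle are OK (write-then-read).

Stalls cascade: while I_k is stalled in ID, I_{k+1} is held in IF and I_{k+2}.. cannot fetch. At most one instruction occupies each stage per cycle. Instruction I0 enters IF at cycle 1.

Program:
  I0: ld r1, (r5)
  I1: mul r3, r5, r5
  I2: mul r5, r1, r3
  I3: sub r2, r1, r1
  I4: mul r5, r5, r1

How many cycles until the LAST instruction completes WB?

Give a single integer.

Answer: 12

Derivation:
I0 ld r1 <- r5: IF@1 ID@2 stall=0 (-) EX@3 MEM@4 WB@5
I1 mul r3 <- r5,r5: IF@2 ID@3 stall=0 (-) EX@4 MEM@5 WB@6
I2 mul r5 <- r1,r3: IF@3 ID@4 stall=2 (RAW on I1.r3 (WB@6)) EX@7 MEM@8 WB@9
I3 sub r2 <- r1,r1: IF@4 ID@7 stall=0 (-) EX@8 MEM@9 WB@10
I4 mul r5 <- r5,r1: IF@7 ID@8 stall=1 (RAW on I2.r5 (WB@9)) EX@10 MEM@11 WB@12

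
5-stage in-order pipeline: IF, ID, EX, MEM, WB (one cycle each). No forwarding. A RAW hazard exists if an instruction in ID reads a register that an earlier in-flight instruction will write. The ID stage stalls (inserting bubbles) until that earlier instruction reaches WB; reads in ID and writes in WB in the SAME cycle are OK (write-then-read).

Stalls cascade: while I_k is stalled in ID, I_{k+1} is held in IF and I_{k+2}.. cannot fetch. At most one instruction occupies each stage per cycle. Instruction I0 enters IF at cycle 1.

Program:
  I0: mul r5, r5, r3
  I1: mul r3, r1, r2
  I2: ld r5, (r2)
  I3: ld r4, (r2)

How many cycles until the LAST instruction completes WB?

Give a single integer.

Answer: 8

Derivation:
I0 mul r5 <- r5,r3: IF@1 ID@2 stall=0 (-) EX@3 MEM@4 WB@5
I1 mul r3 <- r1,r2: IF@2 ID@3 stall=0 (-) EX@4 MEM@5 WB@6
I2 ld r5 <- r2: IF@3 ID@4 stall=0 (-) EX@5 MEM@6 WB@7
I3 ld r4 <- r2: IF@4 ID@5 stall=0 (-) EX@6 MEM@7 WB@8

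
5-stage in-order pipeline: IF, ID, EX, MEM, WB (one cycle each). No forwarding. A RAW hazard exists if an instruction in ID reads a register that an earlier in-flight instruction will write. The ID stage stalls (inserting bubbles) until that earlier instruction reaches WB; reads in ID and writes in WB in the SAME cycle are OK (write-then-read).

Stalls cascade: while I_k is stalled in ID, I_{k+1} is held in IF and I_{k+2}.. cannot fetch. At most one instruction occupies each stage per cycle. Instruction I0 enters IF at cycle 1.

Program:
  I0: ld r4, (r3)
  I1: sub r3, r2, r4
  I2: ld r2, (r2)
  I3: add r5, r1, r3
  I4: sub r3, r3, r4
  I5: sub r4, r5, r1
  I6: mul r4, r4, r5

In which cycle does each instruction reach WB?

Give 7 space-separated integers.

Answer: 5 8 9 11 12 14 17

Derivation:
I0 ld r4 <- r3: IF@1 ID@2 stall=0 (-) EX@3 MEM@4 WB@5
I1 sub r3 <- r2,r4: IF@2 ID@3 stall=2 (RAW on I0.r4 (WB@5)) EX@6 MEM@7 WB@8
I2 ld r2 <- r2: IF@3 ID@6 stall=0 (-) EX@7 MEM@8 WB@9
I3 add r5 <- r1,r3: IF@6 ID@7 stall=1 (RAW on I1.r3 (WB@8)) EX@9 MEM@10 WB@11
I4 sub r3 <- r3,r4: IF@7 ID@9 stall=0 (-) EX@10 MEM@11 WB@12
I5 sub r4 <- r5,r1: IF@9 ID@10 stall=1 (RAW on I3.r5 (WB@11)) EX@12 MEM@13 WB@14
I6 mul r4 <- r4,r5: IF@10 ID@12 stall=2 (RAW on I5.r4 (WB@14)) EX@15 MEM@16 WB@17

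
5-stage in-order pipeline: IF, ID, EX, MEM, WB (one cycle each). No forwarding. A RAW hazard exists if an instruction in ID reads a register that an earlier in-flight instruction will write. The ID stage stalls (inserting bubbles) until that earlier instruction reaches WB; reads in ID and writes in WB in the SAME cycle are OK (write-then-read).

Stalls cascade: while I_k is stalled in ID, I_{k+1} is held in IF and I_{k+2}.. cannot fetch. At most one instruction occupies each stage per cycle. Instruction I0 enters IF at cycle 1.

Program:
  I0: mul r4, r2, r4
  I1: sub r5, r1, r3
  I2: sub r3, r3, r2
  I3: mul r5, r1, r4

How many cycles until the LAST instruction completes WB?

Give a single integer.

I0 mul r4 <- r2,r4: IF@1 ID@2 stall=0 (-) EX@3 MEM@4 WB@5
I1 sub r5 <- r1,r3: IF@2 ID@3 stall=0 (-) EX@4 MEM@5 WB@6
I2 sub r3 <- r3,r2: IF@3 ID@4 stall=0 (-) EX@5 MEM@6 WB@7
I3 mul r5 <- r1,r4: IF@4 ID@5 stall=0 (-) EX@6 MEM@7 WB@8

Answer: 8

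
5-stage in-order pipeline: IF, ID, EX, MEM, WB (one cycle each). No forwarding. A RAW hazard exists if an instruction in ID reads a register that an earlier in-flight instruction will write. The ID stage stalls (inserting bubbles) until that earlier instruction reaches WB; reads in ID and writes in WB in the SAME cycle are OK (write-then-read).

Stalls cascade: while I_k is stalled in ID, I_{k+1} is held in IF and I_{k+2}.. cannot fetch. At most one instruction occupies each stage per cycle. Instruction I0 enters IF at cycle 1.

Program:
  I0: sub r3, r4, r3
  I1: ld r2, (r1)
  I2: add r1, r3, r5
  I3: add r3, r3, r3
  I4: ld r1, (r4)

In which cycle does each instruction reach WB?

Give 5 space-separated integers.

Answer: 5 6 8 9 10

Derivation:
I0 sub r3 <- r4,r3: IF@1 ID@2 stall=0 (-) EX@3 MEM@4 WB@5
I1 ld r2 <- r1: IF@2 ID@3 stall=0 (-) EX@4 MEM@5 WB@6
I2 add r1 <- r3,r5: IF@3 ID@4 stall=1 (RAW on I0.r3 (WB@5)) EX@6 MEM@7 WB@8
I3 add r3 <- r3,r3: IF@4 ID@6 stall=0 (-) EX@7 MEM@8 WB@9
I4 ld r1 <- r4: IF@6 ID@7 stall=0 (-) EX@8 MEM@9 WB@10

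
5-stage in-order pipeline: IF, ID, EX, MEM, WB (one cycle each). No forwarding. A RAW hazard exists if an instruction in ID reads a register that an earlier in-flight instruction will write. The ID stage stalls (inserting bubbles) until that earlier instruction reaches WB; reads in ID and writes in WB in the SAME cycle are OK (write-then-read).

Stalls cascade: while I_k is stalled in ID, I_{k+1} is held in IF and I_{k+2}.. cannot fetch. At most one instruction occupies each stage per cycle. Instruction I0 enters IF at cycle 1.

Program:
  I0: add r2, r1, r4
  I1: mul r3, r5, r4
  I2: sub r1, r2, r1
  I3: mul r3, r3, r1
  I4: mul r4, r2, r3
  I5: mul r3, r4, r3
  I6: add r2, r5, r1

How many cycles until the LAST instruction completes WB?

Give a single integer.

Answer: 18

Derivation:
I0 add r2 <- r1,r4: IF@1 ID@2 stall=0 (-) EX@3 MEM@4 WB@5
I1 mul r3 <- r5,r4: IF@2 ID@3 stall=0 (-) EX@4 MEM@5 WB@6
I2 sub r1 <- r2,r1: IF@3 ID@4 stall=1 (RAW on I0.r2 (WB@5)) EX@6 MEM@7 WB@8
I3 mul r3 <- r3,r1: IF@4 ID@6 stall=2 (RAW on I2.r1 (WB@8)) EX@9 MEM@10 WB@11
I4 mul r4 <- r2,r3: IF@6 ID@9 stall=2 (RAW on I3.r3 (WB@11)) EX@12 MEM@13 WB@14
I5 mul r3 <- r4,r3: IF@9 ID@12 stall=2 (RAW on I4.r4 (WB@14)) EX@15 MEM@16 WB@17
I6 add r2 <- r5,r1: IF@12 ID@15 stall=0 (-) EX@16 MEM@17 WB@18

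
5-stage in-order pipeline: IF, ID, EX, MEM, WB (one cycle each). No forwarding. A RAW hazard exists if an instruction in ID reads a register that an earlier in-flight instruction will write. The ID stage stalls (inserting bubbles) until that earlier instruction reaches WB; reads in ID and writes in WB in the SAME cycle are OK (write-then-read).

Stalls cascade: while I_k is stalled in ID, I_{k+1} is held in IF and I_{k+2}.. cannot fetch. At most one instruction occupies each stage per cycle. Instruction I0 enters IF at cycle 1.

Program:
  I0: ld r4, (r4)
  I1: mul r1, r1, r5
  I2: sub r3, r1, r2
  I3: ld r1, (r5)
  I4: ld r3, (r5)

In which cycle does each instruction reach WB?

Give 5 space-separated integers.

Answer: 5 6 9 10 11

Derivation:
I0 ld r4 <- r4: IF@1 ID@2 stall=0 (-) EX@3 MEM@4 WB@5
I1 mul r1 <- r1,r5: IF@2 ID@3 stall=0 (-) EX@4 MEM@5 WB@6
I2 sub r3 <- r1,r2: IF@3 ID@4 stall=2 (RAW on I1.r1 (WB@6)) EX@7 MEM@8 WB@9
I3 ld r1 <- r5: IF@4 ID@7 stall=0 (-) EX@8 MEM@9 WB@10
I4 ld r3 <- r5: IF@7 ID@8 stall=0 (-) EX@9 MEM@10 WB@11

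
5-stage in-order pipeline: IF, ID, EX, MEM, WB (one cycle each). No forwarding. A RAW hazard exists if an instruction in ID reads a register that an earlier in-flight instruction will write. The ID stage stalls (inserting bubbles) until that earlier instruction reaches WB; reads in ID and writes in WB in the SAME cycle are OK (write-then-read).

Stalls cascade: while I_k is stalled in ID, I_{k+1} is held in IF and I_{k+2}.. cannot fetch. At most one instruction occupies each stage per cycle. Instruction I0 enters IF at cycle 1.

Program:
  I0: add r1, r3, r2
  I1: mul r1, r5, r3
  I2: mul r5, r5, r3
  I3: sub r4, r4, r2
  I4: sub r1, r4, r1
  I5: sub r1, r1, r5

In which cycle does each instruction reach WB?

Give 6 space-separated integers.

Answer: 5 6 7 8 11 14

Derivation:
I0 add r1 <- r3,r2: IF@1 ID@2 stall=0 (-) EX@3 MEM@4 WB@5
I1 mul r1 <- r5,r3: IF@2 ID@3 stall=0 (-) EX@4 MEM@5 WB@6
I2 mul r5 <- r5,r3: IF@3 ID@4 stall=0 (-) EX@5 MEM@6 WB@7
I3 sub r4 <- r4,r2: IF@4 ID@5 stall=0 (-) EX@6 MEM@7 WB@8
I4 sub r1 <- r4,r1: IF@5 ID@6 stall=2 (RAW on I3.r4 (WB@8)) EX@9 MEM@10 WB@11
I5 sub r1 <- r1,r5: IF@6 ID@9 stall=2 (RAW on I4.r1 (WB@11)) EX@12 MEM@13 WB@14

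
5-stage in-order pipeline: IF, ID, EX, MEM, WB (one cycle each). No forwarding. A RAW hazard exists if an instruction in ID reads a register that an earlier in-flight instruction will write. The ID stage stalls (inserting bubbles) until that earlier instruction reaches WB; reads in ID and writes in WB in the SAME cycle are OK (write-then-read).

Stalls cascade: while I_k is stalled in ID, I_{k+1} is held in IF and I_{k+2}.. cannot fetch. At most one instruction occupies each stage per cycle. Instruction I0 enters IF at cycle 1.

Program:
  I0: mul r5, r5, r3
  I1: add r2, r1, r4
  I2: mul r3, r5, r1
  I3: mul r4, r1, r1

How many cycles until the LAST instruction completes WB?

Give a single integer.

Answer: 9

Derivation:
I0 mul r5 <- r5,r3: IF@1 ID@2 stall=0 (-) EX@3 MEM@4 WB@5
I1 add r2 <- r1,r4: IF@2 ID@3 stall=0 (-) EX@4 MEM@5 WB@6
I2 mul r3 <- r5,r1: IF@3 ID@4 stall=1 (RAW on I0.r5 (WB@5)) EX@6 MEM@7 WB@8
I3 mul r4 <- r1,r1: IF@4 ID@6 stall=0 (-) EX@7 MEM@8 WB@9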